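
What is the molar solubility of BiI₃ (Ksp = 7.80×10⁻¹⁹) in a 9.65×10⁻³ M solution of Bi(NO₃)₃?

1.44×10⁻⁶ M

BiI₃(s) ⇌ Bi³⁺(aq) + 3 I⁻(aq)
With Bi³⁺ already at 9.65×10⁻³ M and s small, take [Bi³⁺] ≈ 9.65×10⁻³ M and [I⁻] = 3s.
Ksp = [Bi³⁺][I⁻]^3 = (9.65×10⁻³)(3s)^3
(3s)^3 = 7.80×10⁻¹⁹ / (9.65×10⁻³) = 8.08×10⁻¹⁷
s = 1.44×10⁻⁶ M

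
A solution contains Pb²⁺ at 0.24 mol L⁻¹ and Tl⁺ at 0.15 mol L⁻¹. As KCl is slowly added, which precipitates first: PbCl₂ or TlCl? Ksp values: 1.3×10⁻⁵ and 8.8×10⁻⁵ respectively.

TlCl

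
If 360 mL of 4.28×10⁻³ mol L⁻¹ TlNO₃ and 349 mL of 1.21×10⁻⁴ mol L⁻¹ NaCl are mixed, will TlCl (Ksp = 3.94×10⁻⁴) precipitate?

No

The combined volume is 709 mL.
[Tl⁺] = (4.28×10⁻³)(360)/709 = 2.17×10⁻³ mol L⁻¹
[Cl⁻] = (1.21×10⁻⁴)(349)/709 = 5.96×10⁻⁵ mol L⁻¹
Q = [Tl⁺][Cl⁻] = 1.29×10⁻⁷
Q = 1.29×10⁻⁷ < Ksp = 3.94×10⁻⁴, so the solution is unsaturated and no precipitate forms.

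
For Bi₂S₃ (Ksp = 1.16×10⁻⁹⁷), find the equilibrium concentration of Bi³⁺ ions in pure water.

3.22×10⁻²⁰ M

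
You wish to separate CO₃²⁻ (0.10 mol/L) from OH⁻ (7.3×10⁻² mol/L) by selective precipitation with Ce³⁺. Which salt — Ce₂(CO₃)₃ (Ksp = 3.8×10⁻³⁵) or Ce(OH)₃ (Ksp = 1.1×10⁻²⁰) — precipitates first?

A salt starts to precipitate once the ion product Q reaches its Ksp.
For Ce₂(CO₃)₃: [Ce³⁺] = (Ksp/[CO₃²⁻]^3)^(1/2) = 1.9×10⁻¹⁶ mol/L
For Ce(OH)₃: [Ce³⁺] = (Ksp/[OH⁻]^3) = 2.8×10⁻¹⁷ mol/L
The smaller threshold [Ce³⁺] is reached first, so Ce(OH)₃ precipitates first.

Ce(OH)₃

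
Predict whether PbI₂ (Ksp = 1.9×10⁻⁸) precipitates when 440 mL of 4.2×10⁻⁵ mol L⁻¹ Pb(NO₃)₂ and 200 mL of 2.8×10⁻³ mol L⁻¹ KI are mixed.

Total volume after mixing = 440 + 200 = 640 mL.
[Pb²⁺] = (4.2×10⁻⁵)(440)/640 = 2.9×10⁻⁵ mol L⁻¹
[I⁻] = (2.8×10⁻³)(200)/640 = 8.8×10⁻⁴ mol L⁻¹
Q = [Pb²⁺][I⁻]^2 = 2.2×10⁻¹¹
Q < Ksp (2.2×10⁻¹¹ vs 1.9×10⁻⁸); the solution remains unsaturated and no precipitate forms.

No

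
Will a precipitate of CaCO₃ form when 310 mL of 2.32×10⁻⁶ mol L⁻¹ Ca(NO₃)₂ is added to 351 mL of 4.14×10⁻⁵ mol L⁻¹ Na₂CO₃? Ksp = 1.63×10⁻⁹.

Total volume after mixing = 310 + 351 = 661 mL.
[Ca²⁺] = (2.32×10⁻⁶)(310)/661 = 1.09×10⁻⁶ mol L⁻¹
[CO₃²⁻] = (4.14×10⁻⁵)(351)/661 = 2.20×10⁻⁵ mol L⁻¹
Q = [Ca²⁺][CO₃²⁻] = 2.39×10⁻¹¹
Q < Ksp (2.39×10⁻¹¹ vs 1.63×10⁻⁹); the solution remains unsaturated and no precipitate forms.

No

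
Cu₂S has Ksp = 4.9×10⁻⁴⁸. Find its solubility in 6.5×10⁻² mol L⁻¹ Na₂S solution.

Cu₂S(s) ⇌ 2 Cu⁺(aq) + S²⁻(aq)
S²⁻ is already present at 6.5×10⁻² mol L⁻¹. If s mol/L of Cu₂S dissolves, [Cu⁺] = 2s while [S²⁻] ≈ 6.5×10⁻² mol L⁻¹.
Ksp = [Cu⁺]^2[S²⁻] = (2s)^2(6.5×10⁻²)
(2s)^2 = 4.9×10⁻⁴⁸ / (6.5×10⁻²) = 7.5×10⁻⁴⁷
s = 4.3×10⁻²⁴ mol L⁻¹

4.3×10⁻²⁴ M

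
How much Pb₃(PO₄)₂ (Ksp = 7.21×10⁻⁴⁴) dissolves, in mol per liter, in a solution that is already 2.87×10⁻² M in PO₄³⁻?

1.48×10⁻¹⁴ M

Pb₃(PO₄)₂(s) ⇌ 3 Pb²⁺(aq) + 2 PO₄³⁻(aq)
Let s be the solubility of Pb₃(PO₄)₂ here. The common ion gives [PO₄³⁻] ≈ 2.87×10⁻² M, and [Pb²⁺] = 3s.
Ksp = [Pb²⁺]^3[PO₄³⁻]^2 = (3s)^3(2.87×10⁻²)^2
(3s)^3 = 7.21×10⁻⁴⁴ / (2.87×10⁻²)^2 = 8.75×10⁻⁴¹
s = 1.48×10⁻¹⁴ M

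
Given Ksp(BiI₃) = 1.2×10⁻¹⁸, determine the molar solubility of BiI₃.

1.5×10⁻⁵ M

BiI₃(s) ⇌ Bi³⁺(aq) + 3 I⁻(aq)
Call the molar solubility s, so that [Bi³⁺] = s and [I⁻] = 3s.
Ksp = [Bi³⁺][I⁻]^3 = s · (3s)^3 = 27s^4
27s^4 = 1.2×10⁻¹⁸  ⇒  s^4 = 4.4×10⁻²⁰
Taking the 4th root, s = 1.5×10⁻⁵ mol L⁻¹.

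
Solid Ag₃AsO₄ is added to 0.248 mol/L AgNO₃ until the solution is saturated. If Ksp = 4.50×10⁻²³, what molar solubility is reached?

Ag₃AsO₄(s) ⇌ 3 Ag⁺(aq) + AsO₄³⁻(aq)
Let s be the solubility of Ag₃AsO₄ here. The common ion gives [Ag⁺] ≈ 0.248 mol/L, and [AsO₄³⁻] = s.
Ksp = [Ag⁺]^3[AsO₄³⁻] = (0.248)^3s
s = 4.50×10⁻²³ / (0.248)^3 = 2.95×10⁻²¹
s = 2.95×10⁻²¹ mol/L

2.95×10⁻²¹ M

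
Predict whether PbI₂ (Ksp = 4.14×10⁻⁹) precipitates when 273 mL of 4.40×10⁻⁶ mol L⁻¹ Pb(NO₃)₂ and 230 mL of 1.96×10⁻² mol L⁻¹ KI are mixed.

No

After mixing, V = 273 mL + 230 mL = 503 mL.
[Pb²⁺] = (4.40×10⁻⁶)(273)/503 = 2.39×10⁻⁶ mol L⁻¹
[I⁻] = (1.96×10⁻²)(230)/503 = 8.96×10⁻³ mol L⁻¹
Q = [Pb²⁺][I⁻]^2 = 1.92×10⁻¹⁰
Since Q (1.92×10⁻¹⁰) is less than Ksp (4.14×10⁻⁹), no PbI₂ precipitates.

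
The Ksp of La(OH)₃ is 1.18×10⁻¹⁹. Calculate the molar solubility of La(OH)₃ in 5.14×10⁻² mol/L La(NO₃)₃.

La(OH)₃(s) ⇌ La³⁺(aq) + 3 OH⁻(aq)
The solution already contains La³⁺ at 5.14×10⁻² mol/L. Let s be the molar solubility of La(OH)₃.
[La³⁺] ≈ 5.14×10⁻² mol/L (common ion dominates); [OH⁻] = 3s.
Ksp = [La³⁺][OH⁻]^3 = (5.14×10⁻²)(3s)^3
(3s)^3 = 1.18×10⁻¹⁹ / (5.14×10⁻²) = 2.30×10⁻¹⁸
s = 4.40×10⁻⁷ mol/L

4.40×10⁻⁷ M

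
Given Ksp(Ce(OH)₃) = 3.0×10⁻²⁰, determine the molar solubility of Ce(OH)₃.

Ce(OH)₃(s) ⇌ Ce³⁺(aq) + 3 OH⁻(aq)
Let s be the molar solubility. Then [Ce³⁺] = s and [OH⁻] = 3s.
Ksp = [Ce³⁺][OH⁻]^3 = s · (3s)^3 = 27s^4
27s^4 = 3.0×10⁻²⁰  ⇒  s^4 = 1.1×10⁻²¹
s = (1.1×10⁻²¹)^(1/4) = 5.8×10⁻⁶ mol L⁻¹

5.8×10⁻⁶ M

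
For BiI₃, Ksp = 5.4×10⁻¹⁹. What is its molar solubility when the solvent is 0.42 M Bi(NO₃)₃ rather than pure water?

BiI₃(s) ⇌ Bi³⁺(aq) + 3 I⁻(aq)
The solution already contains Bi³⁺ at 0.42 M. Let s be the molar solubility of BiI₃.
[Bi³⁺] ≈ 0.42 M (common ion dominates); [I⁻] = 3s.
Ksp = [Bi³⁺][I⁻]^3 = (0.42)(3s)^3
(3s)^3 = 5.4×10⁻¹⁹ / (0.42) = 1.3×10⁻¹⁸
s = 3.6×10⁻⁷ M

3.6×10⁻⁷ M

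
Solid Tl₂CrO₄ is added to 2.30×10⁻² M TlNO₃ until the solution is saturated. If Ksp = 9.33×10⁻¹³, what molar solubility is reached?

1.76×10⁻⁹ M

Tl₂CrO₄(s) ⇌ 2 Tl⁺(aq) + CrO₄²⁻(aq)
Let s be the solubility of Tl₂CrO₄ here. The common ion gives [Tl⁺] ≈ 2.30×10⁻² M, and [CrO₄²⁻] = s.
Ksp = [Tl⁺]^2[CrO₄²⁻] = (2.30×10⁻²)^2s
s = 9.33×10⁻¹³ / (2.30×10⁻²)^2 = 1.76×10⁻⁹
s = 1.76×10⁻⁹ M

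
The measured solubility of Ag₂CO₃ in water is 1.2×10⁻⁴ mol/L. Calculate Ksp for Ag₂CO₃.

Ksp = 6.9×10⁻¹²

Ag₂CO₃(s) ⇌ 2 Ag⁺(aq) + CO₃²⁻(aq)
Let s be the molar solubility. Then [Ag⁺] = 2s and [CO₃²⁻] = s.
Ksp = [Ag⁺]^2[CO₃²⁻] = (2s)^2 · s = 4s^3
Ksp = 4 × (1.2×10⁻⁴)^3 = 6.9×10⁻¹²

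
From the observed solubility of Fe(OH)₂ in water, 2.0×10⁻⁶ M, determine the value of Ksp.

Ksp = 3.2×10⁻¹⁷

Fe(OH)₂(s) ⇌ Fe²⁺(aq) + 2 OH⁻(aq)
Let s be the molar solubility. Then [Fe²⁺] = s and [OH⁻] = 2s.
Ksp = [Fe²⁺][OH⁻]^2 = s · (2s)^2 = 4s^3
Ksp = 4 × (2.0×10⁻⁶)^3 = 3.2×10⁻¹⁷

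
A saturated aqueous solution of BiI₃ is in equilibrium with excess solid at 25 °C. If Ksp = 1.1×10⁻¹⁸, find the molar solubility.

1.4×10⁻⁵ M

BiI₃(s) ⇌ Bi³⁺(aq) + 3 I⁻(aq)
Let s be the molar solubility. Then [Bi³⁺] = s and [I⁻] = 3s.
Ksp = [Bi³⁺][I⁻]^3 = s · (3s)^3 = 27s^4
27s^4 = 1.1×10⁻¹⁸  ⇒  s^4 = 4.1×10⁻²⁰
Taking the 4th root, s = 1.4×10⁻⁵ M.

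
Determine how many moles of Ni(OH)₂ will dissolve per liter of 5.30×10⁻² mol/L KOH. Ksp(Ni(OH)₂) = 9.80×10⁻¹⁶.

3.49×10⁻¹³ M

Ni(OH)₂(s) ⇌ Ni²⁺(aq) + 2 OH⁻(aq)
OH⁻ is already present at 5.30×10⁻² mol/L. If s mol/L of Ni(OH)₂ dissolves, [Ni²⁺] = s while [OH⁻] ≈ 5.30×10⁻² mol/L.
Ksp = [Ni²⁺][OH⁻]^2 = s(5.30×10⁻²)^2
s = 9.80×10⁻¹⁶ / (5.30×10⁻²)^2 = 3.49×10⁻¹³
s = 3.49×10⁻¹³ mol/L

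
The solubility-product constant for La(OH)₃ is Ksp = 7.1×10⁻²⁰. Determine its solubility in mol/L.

7.2×10⁻⁶ M

La(OH)₃(s) ⇌ La³⁺(aq) + 3 OH⁻(aq)
If s mol/L of La(OH)₃ dissolves, [La³⁺] = s and [OH⁻] = 3s.
Ksp = [La³⁺][OH⁻]^3 = s · (3s)^3 = 27s^4
27s^4 = 7.1×10⁻²⁰  ⇒  s^4 = 2.6×10⁻²¹
s = 7.2×10⁻⁶ M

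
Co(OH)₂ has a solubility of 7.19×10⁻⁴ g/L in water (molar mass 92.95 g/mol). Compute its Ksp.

Molar solubility s = (7.19×10⁻⁴ g/L) / (92.95 g/mol) = 7.7353×10⁻⁶ mol/L
Co(OH)₂(s) ⇌ Co²⁺(aq) + 2 OH⁻(aq)
If s mol/L of Co(OH)₂ dissolves, [Co²⁺] = s and [OH⁻] = 2s.
Ksp = [Co²⁺][OH⁻]^2 = s · (2s)^2 = 4s^3
Ksp = 4 × (7.7353×10⁻⁶)^3 = 1.85×10⁻¹⁵

Ksp = 1.85×10⁻¹⁵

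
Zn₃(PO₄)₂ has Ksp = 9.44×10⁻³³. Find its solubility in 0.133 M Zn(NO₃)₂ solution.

1.00×10⁻¹⁵ M

Zn₃(PO₄)₂(s) ⇌ 3 Zn²⁺(aq) + 2 PO₄³⁻(aq)
Zn²⁺ is already present at 0.133 M. If s mol/L of Zn₃(PO₄)₂ dissolves, [PO₄³⁻] = 2s while [Zn²⁺] ≈ 0.133 M.
Ksp = [Zn²⁺]^3[PO₄³⁻]^2 = (0.133)^3(2s)^2
(2s)^2 = 9.44×10⁻³³ / (0.133)^3 = 4.01×10⁻³⁰
s = 1.00×10⁻¹⁵ M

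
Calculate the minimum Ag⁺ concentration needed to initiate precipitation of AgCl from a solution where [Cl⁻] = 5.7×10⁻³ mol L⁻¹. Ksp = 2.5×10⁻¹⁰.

Precipitation of each salt begins when its ion product equals Ksp.
AgCl(s) ⇌ Ag⁺(aq) + Cl⁻(aq)
Ksp = [Ag⁺][Cl⁻] = [Ag⁺](5.7×10⁻³)
[Ag⁺] = 2.5×10⁻¹⁰ / (5.7×10⁻³) = 4.4×10⁻⁸
[Ag⁺] = 4.4×10⁻⁸ mol L⁻¹

4.4×10⁻⁸ M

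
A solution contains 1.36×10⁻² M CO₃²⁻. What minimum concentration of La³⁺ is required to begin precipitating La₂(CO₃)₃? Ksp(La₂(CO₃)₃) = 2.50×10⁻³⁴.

9.97×10⁻¹⁵ M

A salt starts to precipitate once the ion product Q reaches its Ksp.
La₂(CO₃)₃(s) ⇌ 2 La³⁺(aq) + 3 CO₃²⁻(aq)
Ksp = [La³⁺]^2[CO₃²⁻]^3 = [La³⁺]^2(1.36×10⁻²)^3
[La³⁺]^2 = 2.50×10⁻³⁴ / (1.36×10⁻²)^3 = 9.94×10⁻²⁹
[La³⁺] = 9.97×10⁻¹⁵ M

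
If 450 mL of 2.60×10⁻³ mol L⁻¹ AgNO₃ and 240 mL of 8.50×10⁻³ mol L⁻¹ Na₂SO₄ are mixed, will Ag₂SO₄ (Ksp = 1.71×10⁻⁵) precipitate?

The combined volume is 690 mL.
[Ag⁺] = (2.60×10⁻³)(450)/690 = 1.70×10⁻³ mol L⁻¹
[SO₄²⁻] = (8.50×10⁻³)(240)/690 = 2.96×10⁻³ mol L⁻¹
Q = [Ag⁺]^2[SO₄²⁻] = 8.50×10⁻⁹
Q = 8.50×10⁻⁹ < Ksp = 1.71×10⁻⁵, so the solution is unsaturated and no precipitate forms.

No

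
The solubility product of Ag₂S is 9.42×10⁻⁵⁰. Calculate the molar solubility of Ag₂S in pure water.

Ag₂S(s) ⇌ 2 Ag⁺(aq) + S²⁻(aq)
With molar solubility s: [Ag⁺] = 2s, [S²⁻] = s.
Ksp = [Ag⁺]^2[S²⁻] = (2s)^2 · s = 4s^3
4s^3 = 9.42×10⁻⁵⁰  ⇒  s^3 = 2.36×10⁻⁵⁰
s = (2.36×10⁻⁵⁰)^(1/3) = 2.87×10⁻¹⁷ M

2.87×10⁻¹⁷ M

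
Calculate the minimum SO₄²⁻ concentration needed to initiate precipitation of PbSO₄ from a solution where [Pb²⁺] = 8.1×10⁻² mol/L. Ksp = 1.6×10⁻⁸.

The threshold for precipitation is Q = Ksp.
PbSO₄(s) ⇌ Pb²⁺(aq) + SO₄²⁻(aq)
Ksp = [Pb²⁺][SO₄²⁻] = [SO₄²⁻](8.1×10⁻²)
[SO₄²⁻] = 1.6×10⁻⁸ / (8.1×10⁻²) = 2.0×10⁻⁷
[SO₄²⁻] = 2.0×10⁻⁷ mol/L

2.0×10⁻⁷ M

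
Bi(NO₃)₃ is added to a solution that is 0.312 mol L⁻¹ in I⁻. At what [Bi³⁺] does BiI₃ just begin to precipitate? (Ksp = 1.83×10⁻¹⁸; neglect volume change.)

The threshold for precipitation is Q = Ksp.
BiI₃(s) ⇌ Bi³⁺(aq) + 3 I⁻(aq)
Ksp = [Bi³⁺][I⁻]^3 = [Bi³⁺](0.312)^3
[Bi³⁺] = 1.83×10⁻¹⁸ / (0.312)^3 = 6.03×10⁻¹⁷
[Bi³⁺] = 6.03×10⁻¹⁷ mol L⁻¹

6.03×10⁻¹⁷ M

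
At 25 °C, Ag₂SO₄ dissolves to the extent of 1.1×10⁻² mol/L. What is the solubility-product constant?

Ksp = 5.3×10⁻⁶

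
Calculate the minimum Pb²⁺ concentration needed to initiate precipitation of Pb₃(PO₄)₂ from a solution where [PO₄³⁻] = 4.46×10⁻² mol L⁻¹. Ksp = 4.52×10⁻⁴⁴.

2.83×10⁻¹⁴ M

The threshold for precipitation is Q = Ksp.
Pb₃(PO₄)₂(s) ⇌ 3 Pb²⁺(aq) + 2 PO₄³⁻(aq)
Ksp = [Pb²⁺]^3[PO₄³⁻]^2 = [Pb²⁺]^3(4.46×10⁻²)^2
[Pb²⁺]^3 = 4.52×10⁻⁴⁴ / (4.46×10⁻²)^2 = 2.27×10⁻⁴¹
[Pb²⁺] = 2.83×10⁻¹⁴ mol L⁻¹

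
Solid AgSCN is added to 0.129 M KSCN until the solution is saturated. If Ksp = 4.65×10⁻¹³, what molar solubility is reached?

AgSCN(s) ⇌ Ag⁺(aq) + SCN⁻(aq)
The solution already contains SCN⁻ at 0.129 M. Let s be the molar solubility of AgSCN.
[SCN⁻] ≈ 0.129 M (common ion dominates); [Ag⁺] = s.
Ksp = [Ag⁺][SCN⁻] = s(0.129)
s = 4.65×10⁻¹³ / (0.129) = 3.60×10⁻¹²
s = 3.60×10⁻¹² M

3.60×10⁻¹² M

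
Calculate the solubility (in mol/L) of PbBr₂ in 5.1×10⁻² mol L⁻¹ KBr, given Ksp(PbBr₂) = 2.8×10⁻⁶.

PbBr₂(s) ⇌ Pb²⁺(aq) + 2 Br⁻(aq)
Br⁻ is already present at 5.1×10⁻² mol L⁻¹. If s mol/L of PbBr₂ dissolves, [Pb²⁺] = s while [Br⁻] ≈ 5.1×10⁻² mol L⁻¹.
Ksp = [Pb²⁺][Br⁻]^2 = s(5.1×10⁻²)^2
s = 2.8×10⁻⁶ / (5.1×10⁻²)^2 = 1.1×10⁻³
s = 1.1×10⁻³ mol L⁻¹

1.1×10⁻³ M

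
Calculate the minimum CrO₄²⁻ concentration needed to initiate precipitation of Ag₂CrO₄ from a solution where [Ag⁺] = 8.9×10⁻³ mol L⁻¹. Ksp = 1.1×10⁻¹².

Precipitation begins when Q = Ksp.
Ag₂CrO₄(s) ⇌ 2 Ag⁺(aq) + CrO₄²⁻(aq)
Ksp = [Ag⁺]^2[CrO₄²⁻] = [CrO₄²⁻](8.9×10⁻³)^2
[CrO₄²⁻] = 1.1×10⁻¹² / (8.9×10⁻³)^2 = 1.4×10⁻⁸
[CrO₄²⁻] = 1.4×10⁻⁸ mol L⁻¹

1.4×10⁻⁸ M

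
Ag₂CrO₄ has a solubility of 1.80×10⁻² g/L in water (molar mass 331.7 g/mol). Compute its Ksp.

Ksp = 6.39×10⁻¹³

s = (1.80×10⁻² g L⁻¹)/(331.7 g mol⁻¹) = 5.4266×10⁻⁵ M
Ag₂CrO₄(s) ⇌ 2 Ag⁺(aq) + CrO₄²⁻(aq)
With molar solubility s: [Ag⁺] = 2s, [CrO₄²⁻] = s.
Ksp = [Ag⁺]^2[CrO₄²⁻] = (2s)^2 · s = 4s^3
Ksp = 4 × (5.4266×10⁻⁵)^3 = 6.39×10⁻¹³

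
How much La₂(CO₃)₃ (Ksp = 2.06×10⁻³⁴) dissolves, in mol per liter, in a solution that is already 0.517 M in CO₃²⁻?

1.93×10⁻¹⁷ M

La₂(CO₃)₃(s) ⇌ 2 La³⁺(aq) + 3 CO₃²⁻(aq)
CO₃²⁻ is already present at 0.517 M. If s mol/L of La₂(CO₃)₃ dissolves, [La³⁺] = 2s while [CO₃²⁻] ≈ 0.517 M.
Ksp = [La³⁺]^2[CO₃²⁻]^3 = (2s)^2(0.517)^3
(2s)^2 = 2.06×10⁻³⁴ / (0.517)^3 = 1.49×10⁻³³
s = 1.93×10⁻¹⁷ M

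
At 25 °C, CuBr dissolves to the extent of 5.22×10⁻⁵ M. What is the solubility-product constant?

Ksp = 2.72×10⁻⁹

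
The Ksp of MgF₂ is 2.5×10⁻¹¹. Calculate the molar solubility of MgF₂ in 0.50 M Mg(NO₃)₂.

MgF₂(s) ⇌ Mg²⁺(aq) + 2 F⁻(aq)
Let s be the solubility of MgF₂ here. The common ion gives [Mg²⁺] ≈ 0.50 M, and [F⁻] = 2s.
Ksp = [Mg²⁺][F⁻]^2 = (0.50)(2s)^2
(2s)^2 = 2.5×10⁻¹¹ / (0.50) = 5.0×10⁻¹¹
s = 3.5×10⁻⁶ M

3.5×10⁻⁶ M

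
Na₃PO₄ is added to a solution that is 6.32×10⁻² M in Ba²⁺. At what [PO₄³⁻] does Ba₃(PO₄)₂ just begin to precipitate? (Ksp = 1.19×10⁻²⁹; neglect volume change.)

2.17×10⁻¹³ M

Precipitation of each salt begins when its ion product equals Ksp.
Ba₃(PO₄)₂(s) ⇌ 3 Ba²⁺(aq) + 2 PO₄³⁻(aq)
Ksp = [Ba²⁺]^3[PO₄³⁻]^2 = [PO₄³⁻]^2(6.32×10⁻²)^3
[PO₄³⁻]^2 = 1.19×10⁻²⁹ / (6.32×10⁻²)^3 = 4.71×10⁻²⁶
[PO₄³⁻] = 2.17×10⁻¹³ M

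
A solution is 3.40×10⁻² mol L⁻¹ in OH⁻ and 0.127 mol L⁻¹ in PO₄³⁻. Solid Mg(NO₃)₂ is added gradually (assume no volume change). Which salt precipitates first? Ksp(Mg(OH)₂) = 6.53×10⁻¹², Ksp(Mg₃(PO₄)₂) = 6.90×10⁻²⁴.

Mg(OH)₂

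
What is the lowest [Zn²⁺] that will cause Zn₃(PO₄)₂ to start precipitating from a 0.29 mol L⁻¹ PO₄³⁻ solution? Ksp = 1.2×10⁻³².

5.2×10⁻¹¹ M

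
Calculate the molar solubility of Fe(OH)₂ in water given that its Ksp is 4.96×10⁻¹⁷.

2.31×10⁻⁶ M

Fe(OH)₂(s) ⇌ Fe²⁺(aq) + 2 OH⁻(aq)
Let s be the molar solubility. Then [Fe²⁺] = s and [OH⁻] = 2s.
Ksp = [Fe²⁺][OH⁻]^2 = s · (2s)^2 = 4s^3
4s^3 = 4.96×10⁻¹⁷  ⇒  s^3 = 1.24×10⁻¹⁷
Taking the 3rd root, s = 2.31×10⁻⁶ mol/L.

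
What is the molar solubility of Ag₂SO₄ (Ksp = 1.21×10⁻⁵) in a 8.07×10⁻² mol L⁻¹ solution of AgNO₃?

1.86×10⁻³ M

Ag₂SO₄(s) ⇌ 2 Ag⁺(aq) + SO₄²⁻(aq)
With Ag⁺ already at 8.07×10⁻² mol L⁻¹ and s small, take [Ag⁺] ≈ 8.07×10⁻² mol L⁻¹ and [SO₄²⁻] = s.
Ksp = [Ag⁺]^2[SO₄²⁻] = (8.07×10⁻²)^2s
s = 1.21×10⁻⁵ / (8.07×10⁻²)^2 = 1.86×10⁻³
s = 1.86×10⁻³ mol L⁻¹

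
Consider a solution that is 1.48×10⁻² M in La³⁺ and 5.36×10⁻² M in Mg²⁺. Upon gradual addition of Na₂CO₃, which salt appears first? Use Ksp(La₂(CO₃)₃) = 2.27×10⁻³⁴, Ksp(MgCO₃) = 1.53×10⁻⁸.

A salt starts to precipitate once the ion product Q reaches its Ksp.
For La₂(CO₃)₃: [CO₃²⁻] = (Ksp/[La³⁺]^2)^(1/3) = 1.01×10⁻¹⁰ M
For MgCO₃: [CO₃²⁻] = (Ksp/[Mg²⁺]) = 2.85×10⁻⁷ M
La₂(CO₃)₃ requires the lower [CO₃²⁻], so it precipitates first.

La₂(CO₃)₃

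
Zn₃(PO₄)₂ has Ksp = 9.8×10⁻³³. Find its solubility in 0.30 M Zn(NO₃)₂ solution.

3.0×10⁻¹⁶ M

Zn₃(PO₄)₂(s) ⇌ 3 Zn²⁺(aq) + 2 PO₄³⁻(aq)
With Zn²⁺ already at 0.30 M and s small, take [Zn²⁺] ≈ 0.30 M and [PO₄³⁻] = 2s.
Ksp = [Zn²⁺]^3[PO₄³⁻]^2 = (0.30)^3(2s)^2
(2s)^2 = 9.8×10⁻³³ / (0.30)^3 = 3.6×10⁻³¹
s = 3.0×10⁻¹⁶ M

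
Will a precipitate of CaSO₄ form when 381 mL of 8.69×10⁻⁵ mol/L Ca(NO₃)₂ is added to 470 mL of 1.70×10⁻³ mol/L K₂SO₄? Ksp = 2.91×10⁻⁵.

No

Total volume after mixing = 381 + 470 = 851 mL.
[Ca²⁺] = (8.69×10⁻⁵)(381)/851 = 3.89×10⁻⁵ mol/L
[SO₄²⁻] = (1.70×10⁻³)(470)/851 = 9.39×10⁻⁴ mol/L
Q = [Ca²⁺][SO₄²⁻] = 3.65×10⁻⁸
Q < Ksp (3.65×10⁻⁸ vs 2.91×10⁻⁵); the solution remains unsaturated and no precipitate forms.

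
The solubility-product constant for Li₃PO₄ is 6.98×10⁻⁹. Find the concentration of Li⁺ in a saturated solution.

1.20×10⁻² M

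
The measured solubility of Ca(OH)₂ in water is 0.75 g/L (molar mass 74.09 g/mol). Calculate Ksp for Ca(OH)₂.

Ksp = 4.1×10⁻⁶

Molar solubility s = (0.75 g/L) / (74.09 g/mol) = 1.012×10⁻² mol/L
Ca(OH)₂(s) ⇌ Ca²⁺(aq) + 2 OH⁻(aq)
If s mol/L of Ca(OH)₂ dissolves, [Ca²⁺] = s and [OH⁻] = 2s.
Ksp = [Ca²⁺][OH⁻]^2 = s · (2s)^2 = 4s^3
Ksp = 4 × (1.012×10⁻²)^3 = 4.1×10⁻⁶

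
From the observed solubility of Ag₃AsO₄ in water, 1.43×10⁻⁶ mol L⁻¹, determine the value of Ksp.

Ag₃AsO₄(s) ⇌ 3 Ag⁺(aq) + AsO₄³⁻(aq)
Call the molar solubility s, so that [Ag⁺] = 3s and [AsO₄³⁻] = s.
Ksp = [Ag⁺]^3[AsO₄³⁻] = (3s)^3 · s = 27s^4
Ksp = 27 × (1.43×10⁻⁶)^4 = 1.13×10⁻²²

Ksp = 1.13×10⁻²²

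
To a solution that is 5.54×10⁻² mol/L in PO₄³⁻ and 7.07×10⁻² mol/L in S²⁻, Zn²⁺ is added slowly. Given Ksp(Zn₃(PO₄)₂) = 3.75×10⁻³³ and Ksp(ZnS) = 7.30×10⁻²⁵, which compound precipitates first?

The threshold for precipitation is Q = Ksp.
For Zn₃(PO₄)₂: [Zn²⁺] = (Ksp/[PO₄³⁻]^2)^(1/3) = 1.07×10⁻¹⁰ mol/L
For ZnS: [Zn²⁺] = (Ksp/[S²⁻]) = 1.03×10⁻²³ mol/L
Since ZnS needs less Zn²⁺ to reach saturation, it precipitates first.

ZnS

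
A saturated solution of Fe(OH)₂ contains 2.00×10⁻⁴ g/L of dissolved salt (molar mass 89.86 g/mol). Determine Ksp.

Convert to molarity: s = 2.00×10⁻⁴ / 89.86 = 2.2257×10⁻⁶ mol/L
Fe(OH)₂(s) ⇌ Fe²⁺(aq) + 2 OH⁻(aq)
With molar solubility s: [Fe²⁺] = s, [OH⁻] = 2s.
Ksp = [Fe²⁺][OH⁻]^2 = s · (2s)^2 = 4s^3
Ksp = 4 × (2.2257×10⁻⁶)^3 = 4.41×10⁻¹⁷

Ksp = 4.41×10⁻¹⁷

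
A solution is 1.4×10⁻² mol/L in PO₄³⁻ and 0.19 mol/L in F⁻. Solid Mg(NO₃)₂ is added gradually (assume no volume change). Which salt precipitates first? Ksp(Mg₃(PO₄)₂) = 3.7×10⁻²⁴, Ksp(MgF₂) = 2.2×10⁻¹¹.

The threshold for precipitation is Q = Ksp.
For Mg₃(PO₄)₂: [Mg²⁺] = (Ksp/[PO₄³⁻]^2)^(1/3) = 2.7×10⁻⁷ mol/L
For MgF₂: [Mg²⁺] = (Ksp/[F⁻]^2) = 6.1×10⁻¹⁰ mol/L
Since MgF₂ needs less Mg²⁺ to reach saturation, it precipitates first.

MgF₂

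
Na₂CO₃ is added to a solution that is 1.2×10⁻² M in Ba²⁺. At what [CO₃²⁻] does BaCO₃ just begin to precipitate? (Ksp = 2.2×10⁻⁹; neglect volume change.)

1.8×10⁻⁷ M

A salt starts to precipitate once the ion product Q reaches its Ksp.
BaCO₃(s) ⇌ Ba²⁺(aq) + CO₃²⁻(aq)
Ksp = [Ba²⁺][CO₃²⁻] = [CO₃²⁻](1.2×10⁻²)
[CO₃²⁻] = 2.2×10⁻⁹ / (1.2×10⁻²) = 1.8×10⁻⁷
[CO₃²⁻] = 1.8×10⁻⁷ M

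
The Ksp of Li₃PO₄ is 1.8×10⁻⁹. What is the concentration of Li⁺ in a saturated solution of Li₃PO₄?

8.6×10⁻³ M

Li₃PO₄(s) ⇌ 3 Li⁺(aq) + PO₄³⁻(aq)
If s mol/L of Li₃PO₄ dissolves, [Li⁺] = 3s and [PO₄³⁻] = s.
Ksp = [Li⁺]^3[PO₄³⁻] = (3s)^3 · s = 27s^4 = 1.8×10⁻⁹
s = 2.9×10⁻³ mol/L
[Li⁺] = 3s = 8.6×10⁻³ mol/L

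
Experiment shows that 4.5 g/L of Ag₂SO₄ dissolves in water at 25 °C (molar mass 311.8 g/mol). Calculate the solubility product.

Ksp = 1.2×10⁻⁵

s = (4.5 g L⁻¹)/(311.8 g mol⁻¹) = 1.443×10⁻² M
Ag₂SO₄(s) ⇌ 2 Ag⁺(aq) + SO₄²⁻(aq)
Let s be the molar solubility. Then [Ag⁺] = 2s and [SO₄²⁻] = s.
Ksp = [Ag⁺]^2[SO₄²⁻] = (2s)^2 · s = 4s^3
Ksp = 4 × (1.443×10⁻²)^3 = 1.2×10⁻⁵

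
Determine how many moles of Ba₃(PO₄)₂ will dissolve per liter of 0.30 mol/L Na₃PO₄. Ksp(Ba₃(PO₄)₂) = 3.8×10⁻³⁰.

Ba₃(PO₄)₂(s) ⇌ 3 Ba²⁺(aq) + 2 PO₄³⁻(aq)
PO₄³⁻ is already present at 0.30 mol/L. If s mol/L of Ba₃(PO₄)₂ dissolves, [Ba²⁺] = 3s while [PO₄³⁻] ≈ 0.30 mol/L.
Ksp = [Ba²⁺]^3[PO₄³⁻]^2 = (3s)^3(0.30)^2
(3s)^3 = 3.8×10⁻³⁰ / (0.30)^2 = 4.2×10⁻²⁹
s = 1.2×10⁻¹⁰ mol/L

1.2×10⁻¹⁰ M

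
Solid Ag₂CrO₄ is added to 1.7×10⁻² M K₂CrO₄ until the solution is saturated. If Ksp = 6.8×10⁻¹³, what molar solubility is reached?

3.2×10⁻⁶ M

Ag₂CrO₄(s) ⇌ 2 Ag⁺(aq) + CrO₄²⁻(aq)
Let s be the solubility of Ag₂CrO₄ here. The common ion gives [CrO₄²⁻] ≈ 1.7×10⁻² M, and [Ag⁺] = 2s.
Ksp = [Ag⁺]^2[CrO₄²⁻] = (2s)^2(1.7×10⁻²)
(2s)^2 = 6.8×10⁻¹³ / (1.7×10⁻²) = 4.0×10⁻¹¹
s = 3.2×10⁻⁶ M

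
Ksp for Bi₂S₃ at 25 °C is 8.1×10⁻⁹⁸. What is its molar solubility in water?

Bi₂S₃(s) ⇌ 2 Bi³⁺(aq) + 3 S²⁻(aq)
Let s be the molar solubility. Then [Bi³⁺] = 2s and [S²⁻] = 3s.
Ksp = [Bi³⁺]^2[S²⁻]^3 = (2s)^2 · (3s)^3 = 108s^5
108s^5 = 8.1×10⁻⁹⁸  ⇒  s^5 = 7.5×10⁻¹⁰⁰
Taking the 5th root, s = 1.5×10⁻²⁰ mol L⁻¹.

1.5×10⁻²⁰ M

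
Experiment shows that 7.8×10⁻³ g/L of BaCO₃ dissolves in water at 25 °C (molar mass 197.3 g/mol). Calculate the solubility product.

s = (7.8×10⁻³ g L⁻¹)/(197.3 g mol⁻¹) = 3.953×10⁻⁵ M
BaCO₃(s) ⇌ Ba²⁺(aq) + CO₃²⁻(aq)
With molar solubility s: [Ba²⁺] = s, [CO₃²⁻] = s.
Ksp = [Ba²⁺][CO₃²⁻] = s · s = s^2
Ksp = (3.953×10⁻⁵)^2 = 1.6×10⁻⁹

Ksp = 1.6×10⁻⁹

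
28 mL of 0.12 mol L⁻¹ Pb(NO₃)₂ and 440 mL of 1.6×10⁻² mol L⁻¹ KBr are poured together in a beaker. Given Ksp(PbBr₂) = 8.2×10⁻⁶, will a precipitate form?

Total volume after mixing = 28 + 440 = 468 mL.
[Pb²⁺] = (0.12)(28)/468 = 7.2×10⁻³ mol L⁻¹
[Br⁻] = (1.6×10⁻²)(440)/468 = 1.5×10⁻² mol L⁻¹
Q = [Pb²⁺][Br⁻]^2 = 1.6×10⁻⁶
Q = 1.6×10⁻⁶ < Ksp = 8.2×10⁻⁶, so the solution is unsaturated and no precipitate forms.

No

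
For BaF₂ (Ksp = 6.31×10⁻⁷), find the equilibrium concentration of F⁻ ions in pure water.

1.08×10⁻² M

BaF₂(s) ⇌ Ba²⁺(aq) + 2 F⁻(aq)
Call the molar solubility s, so that [Ba²⁺] = s and [F⁻] = 2s.
Ksp = [Ba²⁺][F⁻]^2 = s · (2s)^2 = 4s^3 = 6.31×10⁻⁷
s = 5.40×10⁻³ mol/L
[F⁻] = 2s = 1.08×10⁻² mol/L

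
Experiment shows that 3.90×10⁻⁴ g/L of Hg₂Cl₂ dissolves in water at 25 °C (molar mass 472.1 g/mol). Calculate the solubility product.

Ksp = 2.26×10⁻¹⁸

Molar solubility s = (3.90×10⁻⁴ g/L) / (472.1 g/mol) = 8.2610×10⁻⁷ mol/L
Hg₂Cl₂(s) ⇌ Hg₂²⁺(aq) + 2 Cl⁻(aq)
With molar solubility s: [Hg₂²⁺] = s, [Cl⁻] = 2s.
Ksp = [Hg₂²⁺][Cl⁻]^2 = s · (2s)^2 = 4s^3
Ksp = 4 × (8.2610×10⁻⁷)^3 = 2.26×10⁻¹⁸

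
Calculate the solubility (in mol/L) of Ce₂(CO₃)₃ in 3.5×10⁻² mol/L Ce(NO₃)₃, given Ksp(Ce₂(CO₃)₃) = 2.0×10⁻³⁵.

Ce₂(CO₃)₃(s) ⇌ 2 Ce³⁺(aq) + 3 CO₃²⁻(aq)
With Ce³⁺ already at 3.5×10⁻² mol/L and s small, take [Ce³⁺] ≈ 3.5×10⁻² mol/L and [CO₃²⁻] = 3s.
Ksp = [Ce³⁺]^2[CO₃²⁻]^3 = (3.5×10⁻²)^2(3s)^3
(3s)^3 = 2.0×10⁻³⁵ / (3.5×10⁻²)^2 = 1.6×10⁻³²
s = 8.5×10⁻¹² mol/L

8.5×10⁻¹² M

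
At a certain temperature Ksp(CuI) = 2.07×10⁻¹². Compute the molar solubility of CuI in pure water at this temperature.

1.44×10⁻⁶ M

CuI(s) ⇌ Cu⁺(aq) + I⁻(aq)
Call the molar solubility s, so that [Cu⁺] = s and [I⁻] = s.
Ksp = [Cu⁺][I⁻] = s · s = s^2
s^2 = 2.07×10⁻¹²
s = (2.07×10⁻¹²)^(1/2) = 1.44×10⁻⁶ M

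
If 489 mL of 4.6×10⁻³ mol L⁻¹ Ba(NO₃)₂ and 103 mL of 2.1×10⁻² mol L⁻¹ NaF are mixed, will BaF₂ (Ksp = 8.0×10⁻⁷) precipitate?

No

Total volume after mixing = 489 + 103 = 592 mL.
[Ba²⁺] = (4.6×10⁻³)(489)/592 = 3.8×10⁻³ mol L⁻¹
[F⁻] = (2.1×10⁻²)(103)/592 = 3.7×10⁻³ mol L⁻¹
Q = [Ba²⁺][F⁻]^2 = 5.1×10⁻⁸
Q = 5.1×10⁻⁸ < Ksp = 8.0×10⁻⁷, so the solution is unsaturated and no precipitate forms.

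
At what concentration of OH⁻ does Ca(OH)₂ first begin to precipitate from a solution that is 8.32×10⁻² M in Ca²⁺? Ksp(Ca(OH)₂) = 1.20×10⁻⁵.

1.20×10⁻² M

The threshold for precipitation is Q = Ksp.
Ca(OH)₂(s) ⇌ Ca²⁺(aq) + 2 OH⁻(aq)
Ksp = [Ca²⁺][OH⁻]^2 = [OH⁻]^2(8.32×10⁻²)
[OH⁻]^2 = 1.20×10⁻⁵ / (8.32×10⁻²) = 1.44×10⁻⁴
[OH⁻] = 1.20×10⁻² M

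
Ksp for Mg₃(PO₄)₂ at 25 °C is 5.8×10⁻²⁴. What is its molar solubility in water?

8.8×10⁻⁶ M

Mg₃(PO₄)₂(s) ⇌ 3 Mg²⁺(aq) + 2 PO₄³⁻(aq)
If s mol/L of Mg₃(PO₄)₂ dissolves, [Mg²⁺] = 3s and [PO₄³⁻] = 2s.
Ksp = [Mg²⁺]^3[PO₄³⁻]^2 = (3s)^3 · (2s)^2 = 108s^5
108s^5 = 5.8×10⁻²⁴  ⇒  s^5 = 5.4×10⁻²⁶
s = (5.4×10⁻²⁶)^(1/5) = 8.8×10⁻⁶ mol/L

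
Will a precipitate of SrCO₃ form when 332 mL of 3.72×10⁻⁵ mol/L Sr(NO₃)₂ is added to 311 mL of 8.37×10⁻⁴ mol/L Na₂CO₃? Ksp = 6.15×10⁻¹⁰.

The combined volume is 643 mL.
[Sr²⁺] = (3.72×10⁻⁵)(332)/643 = 1.92×10⁻⁵ mol/L
[CO₃²⁻] = (8.37×10⁻⁴)(311)/643 = 4.05×10⁻⁴ mol/L
Q = [Sr²⁺][CO₃²⁻] = 7.78×10⁻⁹
Since Q (7.78×10⁻⁹) exceeds Ksp (6.15×10⁻¹⁰), SrCO₃ will precipitate.

Yes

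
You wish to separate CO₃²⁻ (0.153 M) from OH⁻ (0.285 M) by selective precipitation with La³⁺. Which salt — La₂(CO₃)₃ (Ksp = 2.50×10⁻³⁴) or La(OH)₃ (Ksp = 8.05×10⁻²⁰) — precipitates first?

La(OH)₃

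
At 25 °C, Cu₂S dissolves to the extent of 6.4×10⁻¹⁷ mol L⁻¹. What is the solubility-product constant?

Cu₂S(s) ⇌ 2 Cu⁺(aq) + S²⁻(aq)
For each mole of Cu₂S that dissolves per liter, [Cu⁺] = 2s and [S²⁻] = s; let s denote this solubility.
Ksp = [Cu⁺]^2[S²⁻] = (2s)^2 · s = 4s^3
Ksp = 4 × (6.4×10⁻¹⁷)^3 = 1.0×10⁻⁴⁸

Ksp = 1.0×10⁻⁴⁸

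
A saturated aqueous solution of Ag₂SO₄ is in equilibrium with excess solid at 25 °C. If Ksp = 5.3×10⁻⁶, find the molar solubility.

Ag₂SO₄(s) ⇌ 2 Ag⁺(aq) + SO₄²⁻(aq)
For each mole of Ag₂SO₄ that dissolves per liter, [Ag⁺] = 2s and [SO₄²⁻] = s; let s denote this solubility.
Ksp = [Ag⁺]^2[SO₄²⁻] = (2s)^2 · s = 4s^3
4s^3 = 5.3×10⁻⁶  ⇒  s^3 = 1.3×10⁻⁶
s = (1.3×10⁻⁶)^(1/3) = 1.1×10⁻² M

1.1×10⁻² M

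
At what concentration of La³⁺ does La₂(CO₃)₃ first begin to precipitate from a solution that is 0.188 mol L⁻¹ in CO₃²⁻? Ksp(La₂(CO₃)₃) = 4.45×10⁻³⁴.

2.59×10⁻¹⁶ M

The threshold for precipitation is Q = Ksp.
La₂(CO₃)₃(s) ⇌ 2 La³⁺(aq) + 3 CO₃²⁻(aq)
Ksp = [La³⁺]^2[CO₃²⁻]^3 = [La³⁺]^2(0.188)^3
[La³⁺]^2 = 4.45×10⁻³⁴ / (0.188)^3 = 6.70×10⁻³²
[La³⁺] = 2.59×10⁻¹⁶ mol L⁻¹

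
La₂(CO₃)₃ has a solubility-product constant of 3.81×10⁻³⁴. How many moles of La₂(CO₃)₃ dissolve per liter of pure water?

8.12×10⁻⁸ M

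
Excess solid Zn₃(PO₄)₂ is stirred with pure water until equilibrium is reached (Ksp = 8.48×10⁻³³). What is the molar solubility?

1.51×10⁻⁷ M

Zn₃(PO₄)₂(s) ⇌ 3 Zn²⁺(aq) + 2 PO₄³⁻(aq)
Call the molar solubility s, so that [Zn²⁺] = 3s and [PO₄³⁻] = 2s.
Ksp = [Zn²⁺]^3[PO₄³⁻]^2 = (3s)^3 · (2s)^2 = 108s^5
108s^5 = 8.48×10⁻³³  ⇒  s^5 = 7.85×10⁻³⁵
s = (7.85×10⁻³⁵)^(1/5) = 1.51×10⁻⁷ mol L⁻¹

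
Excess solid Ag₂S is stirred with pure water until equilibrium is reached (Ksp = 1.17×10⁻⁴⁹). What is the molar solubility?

Ag₂S(s) ⇌ 2 Ag⁺(aq) + S²⁻(aq)
If s mol/L of Ag₂S dissolves, [Ag⁺] = 2s and [S²⁻] = s.
Ksp = [Ag⁺]^2[S²⁻] = (2s)^2 · s = 4s^3
4s^3 = 1.17×10⁻⁴⁹  ⇒  s^3 = 2.93×10⁻⁵⁰
s = 3.08×10⁻¹⁷ M

3.08×10⁻¹⁷ M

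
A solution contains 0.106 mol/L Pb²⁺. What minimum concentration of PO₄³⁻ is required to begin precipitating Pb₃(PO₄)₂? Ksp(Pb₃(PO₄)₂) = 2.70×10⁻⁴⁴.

Precipitation begins when Q = Ksp.
Pb₃(PO₄)₂(s) ⇌ 3 Pb²⁺(aq) + 2 PO₄³⁻(aq)
Ksp = [Pb²⁺]^3[PO₄³⁻]^2 = [PO₄³⁻]^2(0.106)^3
[PO₄³⁻]^2 = 2.70×10⁻⁴⁴ / (0.106)^3 = 2.27×10⁻⁴¹
[PO₄³⁻] = 4.76×10⁻²¹ mol/L

4.76×10⁻²¹ M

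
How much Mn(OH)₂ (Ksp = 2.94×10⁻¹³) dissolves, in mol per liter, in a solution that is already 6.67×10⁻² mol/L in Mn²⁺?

Mn(OH)₂(s) ⇌ Mn²⁺(aq) + 2 OH⁻(aq)
Let s be the solubility of Mn(OH)₂ here. The common ion gives [Mn²⁺] ≈ 6.67×10⁻² mol/L, and [OH⁻] = 2s.
Ksp = [Mn²⁺][OH⁻]^2 = (6.67×10⁻²)(2s)^2
(2s)^2 = 2.94×10⁻¹³ / (6.67×10⁻²) = 4.41×10⁻¹²
s = 1.05×10⁻⁶ mol/L

1.05×10⁻⁶ M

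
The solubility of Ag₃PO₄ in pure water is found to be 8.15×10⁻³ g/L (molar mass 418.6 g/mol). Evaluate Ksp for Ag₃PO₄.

Ksp = 3.88×10⁻¹⁸

s = (8.15×10⁻³ g L⁻¹)/(418.6 g mol⁻¹) = 1.9470×10⁻⁵ M
Ag₃PO₄(s) ⇌ 3 Ag⁺(aq) + PO₄³⁻(aq)
If s mol/L of Ag₃PO₄ dissolves, [Ag⁺] = 3s and [PO₄³⁻] = s.
Ksp = [Ag⁺]^3[PO₄³⁻] = (3s)^3 · s = 27s^4
Ksp = 27 × (1.9470×10⁻⁵)^4 = 3.88×10⁻¹⁸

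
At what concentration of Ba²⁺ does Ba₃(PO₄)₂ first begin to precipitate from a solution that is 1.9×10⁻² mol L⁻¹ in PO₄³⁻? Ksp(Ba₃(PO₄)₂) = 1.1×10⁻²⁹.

3.1×10⁻⁹ M

A salt starts to precipitate once the ion product Q reaches its Ksp.
Ba₃(PO₄)₂(s) ⇌ 3 Ba²⁺(aq) + 2 PO₄³⁻(aq)
Ksp = [Ba²⁺]^3[PO₄³⁻]^2 = [Ba²⁺]^3(1.9×10⁻²)^2
[Ba²⁺]^3 = 1.1×10⁻²⁹ / (1.9×10⁻²)^2 = 3.0×10⁻²⁶
[Ba²⁺] = 3.1×10⁻⁹ mol L⁻¹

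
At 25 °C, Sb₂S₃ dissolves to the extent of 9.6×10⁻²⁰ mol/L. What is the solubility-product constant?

Ksp = 8.8×10⁻⁹⁴

Sb₂S₃(s) ⇌ 2 Sb³⁺(aq) + 3 S²⁻(aq)
Call the molar solubility s, so that [Sb³⁺] = 2s and [S²⁻] = 3s.
Ksp = [Sb³⁺]^2[S²⁻]^3 = (2s)^2 · (3s)^3 = 108s^5
Ksp = 108 × (9.6×10⁻²⁰)^5 = 8.8×10⁻⁹⁴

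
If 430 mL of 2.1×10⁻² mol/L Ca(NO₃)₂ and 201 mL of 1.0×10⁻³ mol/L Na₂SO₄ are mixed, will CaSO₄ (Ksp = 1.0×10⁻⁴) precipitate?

No

Total volume after mixing = 430 + 201 = 631 mL.
[Ca²⁺] = (2.1×10⁻²)(430)/631 = 1.4×10⁻² mol/L
[SO₄²⁻] = (1.0×10⁻³)(201)/631 = 3.2×10⁻⁴ mol/L
Q = [Ca²⁺][SO₄²⁻] = 4.6×10⁻⁶
Since Q (4.6×10⁻⁶) is less than Ksp (1.0×10⁻⁴), no CaSO₄ precipitates.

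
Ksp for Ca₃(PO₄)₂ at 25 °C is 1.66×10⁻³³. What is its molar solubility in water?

1.09×10⁻⁷ M

Ca₃(PO₄)₂(s) ⇌ 3 Ca²⁺(aq) + 2 PO₄³⁻(aq)
Call the molar solubility s, so that [Ca²⁺] = 3s and [PO₄³⁻] = 2s.
Ksp = [Ca²⁺]^3[PO₄³⁻]^2 = (3s)^3 · (2s)^2 = 108s^5
108s^5 = 1.66×10⁻³³  ⇒  s^5 = 1.54×10⁻³⁵
Taking the 5th root, s = 1.09×10⁻⁷ mol/L.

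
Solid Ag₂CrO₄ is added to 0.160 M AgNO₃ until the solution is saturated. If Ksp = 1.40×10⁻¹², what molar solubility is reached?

5.47×10⁻¹¹ M

Ag₂CrO₄(s) ⇌ 2 Ag⁺(aq) + CrO₄²⁻(aq)
The solution already contains Ag⁺ at 0.160 M. Let s be the molar solubility of Ag₂CrO₄.
[Ag⁺] ≈ 0.160 M (common ion dominates); [CrO₄²⁻] = s.
Ksp = [Ag⁺]^2[CrO₄²⁻] = (0.160)^2s
s = 1.40×10⁻¹² / (0.160)^2 = 5.47×10⁻¹¹
s = 5.47×10⁻¹¹ M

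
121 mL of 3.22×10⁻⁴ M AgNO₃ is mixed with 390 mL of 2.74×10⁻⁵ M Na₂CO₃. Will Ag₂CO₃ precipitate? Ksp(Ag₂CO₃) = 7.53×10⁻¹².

The combined volume is 511 mL.
[Ag⁺] = (3.22×10⁻⁴)(121)/511 = 7.62×10⁻⁵ M
[CO₃²⁻] = (2.74×10⁻⁵)(390)/511 = 2.09×10⁻⁵ M
Q = [Ag⁺]^2[CO₃²⁻] = 1.22×10⁻¹³
Since Q (1.22×10⁻¹³) is less than Ksp (7.53×10⁻¹²), no Ag₂CO₃ precipitates.

No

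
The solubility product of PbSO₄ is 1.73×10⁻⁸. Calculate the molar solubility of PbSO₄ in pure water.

PbSO₄(s) ⇌ Pb²⁺(aq) + SO₄²⁻(aq)
For each mole of PbSO₄ that dissolves per liter, [Pb²⁺] = s and [SO₄²⁻] = s; let s denote this solubility.
Ksp = [Pb²⁺][SO₄²⁻] = s · s = s^2
s^2 = 1.73×10⁻⁸
Taking the 2nd root, s = 1.32×10⁻⁴ M.

1.32×10⁻⁴ M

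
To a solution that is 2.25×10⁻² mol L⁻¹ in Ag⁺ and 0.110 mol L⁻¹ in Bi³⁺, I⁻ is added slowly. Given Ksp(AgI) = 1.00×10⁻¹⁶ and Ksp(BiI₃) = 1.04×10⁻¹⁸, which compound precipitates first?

A salt starts to precipitate once the ion product Q reaches its Ksp.
For AgI: [I⁻] = (Ksp/[Ag⁺]) = 4.44×10⁻¹⁵ mol L⁻¹
For BiI₃: [I⁻] = (Ksp/[Bi³⁺])^(1/3) = 2.11×10⁻⁶ mol L⁻¹
The smaller threshold [I⁻] is reached first, so AgI precipitates first.

AgI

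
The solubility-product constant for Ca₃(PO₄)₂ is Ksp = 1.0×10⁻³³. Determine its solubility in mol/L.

9.8×10⁻⁸ M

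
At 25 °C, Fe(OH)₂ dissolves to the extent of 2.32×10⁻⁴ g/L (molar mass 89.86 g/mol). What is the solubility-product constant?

Ksp = 6.88×10⁻¹⁷

s = (2.32×10⁻⁴ g L⁻¹)/(89.86 g mol⁻¹) = 2.5818×10⁻⁶ M
Fe(OH)₂(s) ⇌ Fe²⁺(aq) + 2 OH⁻(aq)
Let s be the molar solubility. Then [Fe²⁺] = s and [OH⁻] = 2s.
Ksp = [Fe²⁺][OH⁻]^2 = s · (2s)^2 = 4s^3
Ksp = 4 × (2.5818×10⁻⁶)^3 = 6.88×10⁻¹⁷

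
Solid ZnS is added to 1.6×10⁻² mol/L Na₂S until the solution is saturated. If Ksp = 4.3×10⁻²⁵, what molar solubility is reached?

ZnS(s) ⇌ Zn²⁺(aq) + S²⁻(aq)
Let s be the solubility of ZnS here. The common ion gives [S²⁻] ≈ 1.6×10⁻² mol/L, and [Zn²⁺] = s.
Ksp = [Zn²⁺][S²⁻] = s(1.6×10⁻²)
s = 4.3×10⁻²⁵ / (1.6×10⁻²) = 2.7×10⁻²³
s = 2.7×10⁻²³ mol/L

2.7×10⁻²³ M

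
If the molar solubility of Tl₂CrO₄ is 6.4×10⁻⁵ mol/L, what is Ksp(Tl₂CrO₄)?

Ksp = 1.0×10⁻¹²

Tl₂CrO₄(s) ⇌ 2 Tl⁺(aq) + CrO₄²⁻(aq)
If s mol/L of Tl₂CrO₄ dissolves, [Tl⁺] = 2s and [CrO₄²⁻] = s.
Ksp = [Tl⁺]^2[CrO₄²⁻] = (2s)^2 · s = 4s^3
Ksp = 4 × (6.4×10⁻⁵)^3 = 1.0×10⁻¹²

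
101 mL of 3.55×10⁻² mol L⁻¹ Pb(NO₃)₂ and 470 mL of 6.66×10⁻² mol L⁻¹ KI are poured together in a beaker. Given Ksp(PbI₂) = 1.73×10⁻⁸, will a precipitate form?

After mixing, V = 101 mL + 470 mL = 571 mL.
[Pb²⁺] = (3.55×10⁻²)(101)/571 = 6.28×10⁻³ mol L⁻¹
[I⁻] = (6.66×10⁻²)(470)/571 = 5.48×10⁻² mol L⁻¹
Q = [Pb²⁺][I⁻]^2 = 1.89×10⁻⁵
Q = 1.89×10⁻⁵ > Ksp = 1.73×10⁻⁸, so the solution is supersaturated and PbI₂ precipitates.

Yes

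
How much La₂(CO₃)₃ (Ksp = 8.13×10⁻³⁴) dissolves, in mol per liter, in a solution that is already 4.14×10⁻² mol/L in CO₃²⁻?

1.69×10⁻¹⁵ M

La₂(CO₃)₃(s) ⇌ 2 La³⁺(aq) + 3 CO₃²⁻(aq)
The solution already contains CO₃²⁻ at 4.14×10⁻² mol/L. Let s be the molar solubility of La₂(CO₃)₃.
[CO₃²⁻] ≈ 4.14×10⁻² mol/L (common ion dominates); [La³⁺] = 2s.
Ksp = [La³⁺]^2[CO₃²⁻]^3 = (2s)^2(4.14×10⁻²)^3
(2s)^2 = 8.13×10⁻³⁴ / (4.14×10⁻²)^3 = 1.15×10⁻²⁹
s = 1.69×10⁻¹⁵ mol/L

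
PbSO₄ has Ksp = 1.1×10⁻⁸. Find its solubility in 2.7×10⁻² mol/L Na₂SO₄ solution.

PbSO₄(s) ⇌ Pb²⁺(aq) + SO₄²⁻(aq)
With SO₄²⁻ already at 2.7×10⁻² mol/L and s small, take [SO₄²⁻] ≈ 2.7×10⁻² mol/L and [Pb²⁺] = s.
Ksp = [Pb²⁺][SO₄²⁻] = s(2.7×10⁻²)
s = 1.1×10⁻⁸ / (2.7×10⁻²) = 4.1×10⁻⁷
s = 4.1×10⁻⁷ mol/L

4.1×10⁻⁷ M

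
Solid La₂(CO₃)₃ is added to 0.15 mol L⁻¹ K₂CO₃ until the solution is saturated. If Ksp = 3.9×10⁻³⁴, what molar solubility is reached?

La₂(CO₃)₃(s) ⇌ 2 La³⁺(aq) + 3 CO₃²⁻(aq)
With CO₃²⁻ already at 0.15 mol L⁻¹ and s small, take [CO₃²⁻] ≈ 0.15 mol L⁻¹ and [La³⁺] = 2s.
Ksp = [La³⁺]^2[CO₃²⁻]^3 = (2s)^2(0.15)^3
(2s)^2 = 3.9×10⁻³⁴ / (0.15)^3 = 1.2×10⁻³¹
s = 1.7×10⁻¹⁶ mol L⁻¹

1.7×10⁻¹⁶ M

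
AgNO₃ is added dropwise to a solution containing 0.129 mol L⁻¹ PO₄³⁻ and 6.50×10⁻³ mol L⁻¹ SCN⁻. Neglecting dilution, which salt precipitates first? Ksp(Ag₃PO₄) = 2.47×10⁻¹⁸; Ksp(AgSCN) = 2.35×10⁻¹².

A salt starts to precipitate once the ion product Q reaches its Ksp.
For Ag₃PO₄: [Ag⁺] = (Ksp/[PO₄³⁻])^(1/3) = 2.68×10⁻⁶ mol L⁻¹
For AgSCN: [Ag⁺] = (Ksp/[SCN⁻]) = 3.62×10⁻¹⁰ mol L⁻¹
AgSCN requires the lower [Ag⁺], so it precipitates first.

AgSCN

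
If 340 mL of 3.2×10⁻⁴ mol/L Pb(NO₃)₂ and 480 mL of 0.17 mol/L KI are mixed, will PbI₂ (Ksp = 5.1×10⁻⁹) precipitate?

After mixing, V = 340 mL + 480 mL = 820 mL.
[Pb²⁺] = (3.2×10⁻⁴)(340)/820 = 1.3×10⁻⁴ mol/L
[I⁻] = (0.17)(480)/820 = 0.10 mol/L
Q = [Pb²⁺][I⁻]^2 = 1.3×10⁻⁶
Since Q (1.3×10⁻⁶) exceeds Ksp (5.1×10⁻⁹), PbI₂ will precipitate.

Yes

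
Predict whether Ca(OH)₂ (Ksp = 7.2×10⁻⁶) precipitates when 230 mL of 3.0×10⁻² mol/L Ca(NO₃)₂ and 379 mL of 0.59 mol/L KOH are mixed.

Yes

The combined volume is 609 mL.
[Ca²⁺] = (3.0×10⁻²)(230)/609 = 1.1×10⁻² mol/L
[OH⁻] = (0.59)(379)/609 = 0.37 mol/L
Q = [Ca²⁺][OH⁻]^2 = 1.5×10⁻³
Because Q > Ksp (1.5×10⁻³ vs 7.2×10⁻⁶), a precipitate of Ca(OH)₂ forms.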